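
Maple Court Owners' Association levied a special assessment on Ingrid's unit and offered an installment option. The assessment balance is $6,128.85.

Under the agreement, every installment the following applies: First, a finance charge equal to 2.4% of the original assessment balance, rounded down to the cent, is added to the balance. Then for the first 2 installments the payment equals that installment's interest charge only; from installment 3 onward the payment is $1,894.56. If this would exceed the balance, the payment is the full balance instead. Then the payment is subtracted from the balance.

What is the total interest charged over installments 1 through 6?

$882.54

# | Opening | Interest | Payment | End bal
1 | $6,128.85 | $147.09 | $147.09 | $6,128.85
2 | $6,128.85 | $147.09 | $147.09 | $6,128.85
3 | $6,128.85 | $147.09 | $1,894.56 | $4,381.38
4 | $4,381.38 | $147.09 | $1,894.56 | $2,633.91
5 | $2,633.91 | $147.09 | $1,894.56 | $886.44
6 | $886.44 | $147.09 | $1,033.53 | $0.00
Total interest: $147.09 + $147.09 + $147.09 + $147.09 + $147.09 + $147.09 = $882.54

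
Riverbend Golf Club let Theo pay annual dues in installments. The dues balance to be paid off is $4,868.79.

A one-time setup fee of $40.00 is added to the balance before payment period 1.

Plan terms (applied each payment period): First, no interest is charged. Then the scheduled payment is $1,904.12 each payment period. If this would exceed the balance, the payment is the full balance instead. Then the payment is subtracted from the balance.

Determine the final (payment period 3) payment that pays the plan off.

$1,100.55

Payment period 1: $4,908.79 − $1,904.12 → $3,004.67
Payment period 2: $3,004.67 − $1,904.12 → $1,100.55
Payment period 3: $1,100.55 − $1,100.55 → $0.00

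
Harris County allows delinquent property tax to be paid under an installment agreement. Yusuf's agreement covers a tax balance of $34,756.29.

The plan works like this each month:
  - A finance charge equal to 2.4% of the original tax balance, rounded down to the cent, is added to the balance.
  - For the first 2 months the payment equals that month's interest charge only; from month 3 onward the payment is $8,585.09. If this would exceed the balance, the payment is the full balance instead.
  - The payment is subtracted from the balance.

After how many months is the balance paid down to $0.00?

Month 1: $34,756.29 +$834.15 interest = $35,590.44; pay $834.15 → $34,756.29
Month 2: $34,756.29 +$834.15 interest = $35,590.44; pay $834.15 → $34,756.29
Month 3: $34,756.29 +$834.15 interest = $35,590.44; pay $8,585.09 → $27,005.35
Month 4: $27,005.35 +$834.15 interest = $27,839.50; pay $8,585.09 → $19,254.41
Month 5: $19,254.41 +$834.15 interest = $20,088.56; pay $8,585.09 → $11,503.47
Month 6: $11,503.47 +$834.15 interest = $12,337.62; pay $8,585.09 → $3,752.53
Month 7: $3,752.53 +$834.15 interest = $4,586.68; pay $4,586.68 → $0.00
Balance reaches $0.00 in month 7.

7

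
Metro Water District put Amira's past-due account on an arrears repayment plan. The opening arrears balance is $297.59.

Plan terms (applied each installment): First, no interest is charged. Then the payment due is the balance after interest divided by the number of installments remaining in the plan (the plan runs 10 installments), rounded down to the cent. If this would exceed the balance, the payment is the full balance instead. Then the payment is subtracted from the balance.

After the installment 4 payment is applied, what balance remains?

$178.56

# | Opening | Payment | End bal
1 | $297.59 | $29.75 | $267.84
2 | $267.84 | $29.76 | $238.08
3 | $238.08 | $29.76 | $208.32
4 | $208.32 | $29.76 | $178.56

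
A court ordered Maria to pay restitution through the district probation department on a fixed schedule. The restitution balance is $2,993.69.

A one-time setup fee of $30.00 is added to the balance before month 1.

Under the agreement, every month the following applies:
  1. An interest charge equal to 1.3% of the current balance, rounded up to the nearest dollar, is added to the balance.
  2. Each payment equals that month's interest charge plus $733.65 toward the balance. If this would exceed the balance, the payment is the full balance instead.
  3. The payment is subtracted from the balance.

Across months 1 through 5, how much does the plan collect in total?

$3,127.69

Month 1: $3,023.69 +$40.00 interest = $3,063.69; pay $773.65 → $2,290.04
Month 2: $2,290.04 +$30.00 interest = $2,320.04; pay $763.65 → $1,556.39
Month 3: $1,556.39 +$21.00 interest = $1,577.39; pay $754.65 → $822.74
Month 4: $822.74 +$11.00 interest = $833.74; pay $744.65 → $89.09
Month 5: $89.09 +$2.00 interest = $91.09; pay $91.09 → $0.00
Total paid: $3,127.69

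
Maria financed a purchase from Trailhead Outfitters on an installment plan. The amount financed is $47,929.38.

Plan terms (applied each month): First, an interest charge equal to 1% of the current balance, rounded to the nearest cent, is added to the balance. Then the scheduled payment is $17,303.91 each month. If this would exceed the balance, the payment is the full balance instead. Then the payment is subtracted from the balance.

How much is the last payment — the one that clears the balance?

# | Opening | Interest | Payment | End bal
1 | $47,929.38 | $479.29 | $17,303.91 | $31,104.76
2 | $31,104.76 | $311.05 | $17,303.91 | $14,111.90
3 | $14,111.90 | $141.12 | $14,253.02 | $0.00

$14,253.02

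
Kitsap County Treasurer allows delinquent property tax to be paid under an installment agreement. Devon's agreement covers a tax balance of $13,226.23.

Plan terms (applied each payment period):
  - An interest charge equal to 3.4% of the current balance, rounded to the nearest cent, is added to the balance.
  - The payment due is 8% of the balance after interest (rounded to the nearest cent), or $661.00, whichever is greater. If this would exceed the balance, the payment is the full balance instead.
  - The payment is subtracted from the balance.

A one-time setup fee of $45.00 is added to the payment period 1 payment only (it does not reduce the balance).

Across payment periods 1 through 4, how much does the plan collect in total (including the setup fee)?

$4,111.73

Payment period 1: opening $13,226.23; interest $449.69 → $13,675.92; payment $1,094.07 (+ $45.00 fee); balance $12,581.85
Payment period 2: opening $12,581.85; interest $427.78 → $13,009.63; payment $1,040.77; balance $11,968.86
Payment period 3: opening $11,968.86; interest $406.94 → $12,375.80; payment $990.06; balance $11,385.74
Payment period 4: opening $11,385.74; interest $387.12 → $11,772.86; payment $941.83; balance $10,831.03
Total paid: $4,111.73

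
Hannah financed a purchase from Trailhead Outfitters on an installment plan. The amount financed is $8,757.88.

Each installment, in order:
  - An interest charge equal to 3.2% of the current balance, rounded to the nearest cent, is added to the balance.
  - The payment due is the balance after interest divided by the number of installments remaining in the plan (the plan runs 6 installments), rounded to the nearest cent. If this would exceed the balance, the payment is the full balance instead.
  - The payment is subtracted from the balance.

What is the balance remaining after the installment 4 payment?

$3,311.28

Installment 1: $8,757.88 +$280.25 interest = $9,038.13; pay $1,506.36 → $7,531.77
Installment 2: $7,531.77 +$241.02 interest = $7,772.79; pay $1,554.56 → $6,218.23
Installment 3: $6,218.23 +$198.98 interest = $6,417.21; pay $1,604.30 → $4,812.91
Installment 4: $4,812.91 +$154.01 interest = $4,966.92; pay $1,655.64 → $3,311.28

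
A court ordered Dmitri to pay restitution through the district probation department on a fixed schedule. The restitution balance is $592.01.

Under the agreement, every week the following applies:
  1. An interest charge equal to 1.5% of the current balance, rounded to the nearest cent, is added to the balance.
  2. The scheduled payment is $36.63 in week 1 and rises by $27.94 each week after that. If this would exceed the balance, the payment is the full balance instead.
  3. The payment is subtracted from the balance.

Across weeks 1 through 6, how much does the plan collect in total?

$630.44

Week 1: opening $592.01; interest $8.88 → $600.89; payment $36.63; balance $564.26
Week 2: opening $564.26; interest $8.46 → $572.72; payment $64.57; balance $508.15
Week 3: opening $508.15; interest $7.62 → $515.77; payment $92.51; balance $423.26
Week 4: opening $423.26; interest $6.35 → $429.61; payment $120.45; balance $309.16
Week 5: opening $309.16; interest $4.64 → $313.80; payment $148.39; balance $165.41
Week 6: opening $165.41; interest $2.48 → $167.89; payment $167.89; balance $0.00
Total paid: $630.44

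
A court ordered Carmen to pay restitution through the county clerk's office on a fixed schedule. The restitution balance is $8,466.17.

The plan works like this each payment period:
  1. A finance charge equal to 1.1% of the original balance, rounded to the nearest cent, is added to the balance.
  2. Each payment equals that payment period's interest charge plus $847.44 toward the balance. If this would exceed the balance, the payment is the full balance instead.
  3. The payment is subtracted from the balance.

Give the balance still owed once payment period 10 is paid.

$0.00

Payment period 1: $8,466.17 +$93.13 interest = $8,559.30; pay $940.57 → $7,618.73
Payment period 2: $7,618.73 +$93.13 interest = $7,711.86; pay $940.57 → $6,771.29
Payment period 3: $6,771.29 +$93.13 interest = $6,864.42; pay $940.57 → $5,923.85
Payment period 4: $5,923.85 +$93.13 interest = $6,016.98; pay $940.57 → $5,076.41
Payment period 5: $5,076.41 +$93.13 interest = $5,169.54; pay $940.57 → $4,228.97
Payment period 6: $4,228.97 +$93.13 interest = $4,322.10; pay $940.57 → $3,381.53
Payment period 7: $3,381.53 +$93.13 interest = $3,474.66; pay $940.57 → $2,534.09
Payment period 8: $2,534.09 +$93.13 interest = $2,627.22; pay $940.57 → $1,686.65
Payment period 9: $1,686.65 +$93.13 interest = $1,779.78; pay $940.57 → $839.21
Payment period 10: $839.21 +$93.13 interest = $932.34; pay $932.34 → $0.00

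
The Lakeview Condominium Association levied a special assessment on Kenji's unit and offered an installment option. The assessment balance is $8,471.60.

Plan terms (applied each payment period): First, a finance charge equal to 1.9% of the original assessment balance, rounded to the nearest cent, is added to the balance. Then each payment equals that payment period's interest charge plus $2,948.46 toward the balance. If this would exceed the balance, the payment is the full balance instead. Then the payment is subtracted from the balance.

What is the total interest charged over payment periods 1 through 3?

# | Opening | Interest | Payment | End bal
1 | $8,471.60 | $160.96 | $3,109.42 | $5,523.14
2 | $5,523.14 | $160.96 | $3,109.42 | $2,574.68
3 | $2,574.68 | $160.96 | $2,735.64 | $0.00
Total interest: $160.96 + $160.96 + $160.96 = $482.88

$482.88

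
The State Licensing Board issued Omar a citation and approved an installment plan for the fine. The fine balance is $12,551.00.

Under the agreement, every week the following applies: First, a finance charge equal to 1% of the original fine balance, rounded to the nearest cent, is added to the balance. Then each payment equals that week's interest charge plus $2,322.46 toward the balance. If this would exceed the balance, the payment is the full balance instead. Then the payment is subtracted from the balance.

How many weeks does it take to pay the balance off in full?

Week 1: opening $12,551.00; interest $125.51 → $12,676.51; payment $2,447.97; balance $10,228.54
Week 2: opening $10,228.54; interest $125.51 → $10,354.05; payment $2,447.97; balance $7,906.08
Week 3: opening $7,906.08; interest $125.51 → $8,031.59; payment $2,447.97; balance $5,583.62
Week 4: opening $5,583.62; interest $125.51 → $5,709.13; payment $2,447.97; balance $3,261.16
Week 5: opening $3,261.16; interest $125.51 → $3,386.67; payment $2,447.97; balance $938.70
Week 6: opening $938.70; interest $125.51 → $1,064.21; payment $1,064.21; balance $0.00
Balance reaches $0.00 in week 6.

6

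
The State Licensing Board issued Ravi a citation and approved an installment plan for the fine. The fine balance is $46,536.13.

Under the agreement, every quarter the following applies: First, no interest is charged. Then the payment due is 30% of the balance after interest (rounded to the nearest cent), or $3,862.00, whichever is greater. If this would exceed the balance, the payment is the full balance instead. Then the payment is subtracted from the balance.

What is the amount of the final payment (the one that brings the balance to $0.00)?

Quarter 1: opening $46,536.13; payment $13,960.84; balance $32,575.29
Quarter 2: opening $32,575.29; payment $9,772.59; balance $22,802.70
Quarter 3: opening $22,802.70; payment $6,840.81; balance $15,961.89
Quarter 4: opening $15,961.89; payment $4,788.57; balance $11,173.32
Quarter 5: opening $11,173.32; payment $3,862.00; balance $7,311.32
Quarter 6: opening $7,311.32; payment $3,862.00; balance $3,449.32
Quarter 7: opening $3,449.32; payment $3,449.32; balance $0.00

$3,449.32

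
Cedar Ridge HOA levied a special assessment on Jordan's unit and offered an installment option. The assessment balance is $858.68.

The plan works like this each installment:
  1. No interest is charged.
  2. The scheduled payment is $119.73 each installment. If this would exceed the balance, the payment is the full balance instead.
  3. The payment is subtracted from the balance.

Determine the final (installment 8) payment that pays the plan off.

$20.57

# | Opening | Payment | End bal
1 | $858.68 | $119.73 | $738.95
2 | $738.95 | $119.73 | $619.22
3 | $619.22 | $119.73 | $499.49
4 | $499.49 | $119.73 | $379.76
5 | $379.76 | $119.73 | $260.03
6 | $260.03 | $119.73 | $140.30
7 | $140.30 | $119.73 | $20.57
8 | $20.57 | $20.57 | $0.00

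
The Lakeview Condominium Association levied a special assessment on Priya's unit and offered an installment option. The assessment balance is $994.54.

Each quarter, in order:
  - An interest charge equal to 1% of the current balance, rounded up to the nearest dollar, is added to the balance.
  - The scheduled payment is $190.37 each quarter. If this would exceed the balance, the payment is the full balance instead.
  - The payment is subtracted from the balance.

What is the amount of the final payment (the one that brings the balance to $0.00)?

Quarter 1: $994.54 +$10.00 interest = $1,004.54; pay $190.37 → $814.17
Quarter 2: $814.17 +$9.00 interest = $823.17; pay $190.37 → $632.80
Quarter 3: $632.80 +$7.00 interest = $639.80; pay $190.37 → $449.43
Quarter 4: $449.43 +$5.00 interest = $454.43; pay $190.37 → $264.06
Quarter 5: $264.06 +$3.00 interest = $267.06; pay $190.37 → $76.69
Quarter 6: $76.69 +$1.00 interest = $77.69; pay $77.69 → $0.00

$77.69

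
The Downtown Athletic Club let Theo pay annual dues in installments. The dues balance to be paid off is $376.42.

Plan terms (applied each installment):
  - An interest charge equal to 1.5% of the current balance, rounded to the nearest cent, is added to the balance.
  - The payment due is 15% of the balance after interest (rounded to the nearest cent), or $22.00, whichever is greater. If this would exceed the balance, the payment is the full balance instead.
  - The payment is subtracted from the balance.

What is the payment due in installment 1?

$57.31

Installment 1: $376.42 +$5.65 interest = $382.07; pay $57.31 → $324.76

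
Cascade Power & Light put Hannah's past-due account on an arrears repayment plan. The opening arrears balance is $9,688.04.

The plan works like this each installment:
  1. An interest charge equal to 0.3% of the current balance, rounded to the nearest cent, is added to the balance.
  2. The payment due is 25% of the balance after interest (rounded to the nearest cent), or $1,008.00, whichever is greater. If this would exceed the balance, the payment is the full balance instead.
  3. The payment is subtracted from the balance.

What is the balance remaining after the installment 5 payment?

# | Opening | Interest | Payment | End bal
1 | $9,688.04 | $29.06 | $2,429.28 | $7,287.82
2 | $7,287.82 | $21.86 | $1,827.42 | $5,482.26
3 | $5,482.26 | $16.45 | $1,374.68 | $4,124.03
4 | $4,124.03 | $12.37 | $1,034.10 | $3,102.30
5 | $3,102.30 | $9.31 | $1,008.00 | $2,103.61

$2,103.61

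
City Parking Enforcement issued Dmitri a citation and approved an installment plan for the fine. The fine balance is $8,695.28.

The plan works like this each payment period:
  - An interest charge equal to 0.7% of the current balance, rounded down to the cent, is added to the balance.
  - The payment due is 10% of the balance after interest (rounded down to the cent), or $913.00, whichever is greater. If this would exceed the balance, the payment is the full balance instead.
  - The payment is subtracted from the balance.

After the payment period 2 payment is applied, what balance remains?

Payment period 1: $8,695.28 +$60.86 interest = $8,756.14; pay $913.00 → $7,843.14
Payment period 2: $7,843.14 +$54.90 interest = $7,898.04; pay $913.00 → $6,985.04

$6,985.04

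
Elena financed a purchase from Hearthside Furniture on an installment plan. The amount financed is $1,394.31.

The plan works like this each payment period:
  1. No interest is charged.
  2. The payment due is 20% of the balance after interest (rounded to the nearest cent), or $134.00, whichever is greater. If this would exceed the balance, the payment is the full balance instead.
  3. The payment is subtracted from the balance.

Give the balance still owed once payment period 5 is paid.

Payment period 1: opening $1,394.31; payment $278.86; balance $1,115.45
Payment period 2: opening $1,115.45; payment $223.09; balance $892.36
Payment period 3: opening $892.36; payment $178.47; balance $713.89
Payment period 4: opening $713.89; payment $142.78; balance $571.11
Payment period 5: opening $571.11; payment $134.00; balance $437.11

$437.11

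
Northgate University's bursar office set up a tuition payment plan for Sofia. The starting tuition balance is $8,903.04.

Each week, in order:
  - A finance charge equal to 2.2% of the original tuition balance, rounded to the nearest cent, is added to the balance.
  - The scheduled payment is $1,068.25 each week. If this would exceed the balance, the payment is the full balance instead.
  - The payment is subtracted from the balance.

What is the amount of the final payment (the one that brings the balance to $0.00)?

$375.11

# | Opening | Interest | Payment | End bal
1 | $8,903.04 | $195.87 | $1,068.25 | $8,030.66
2 | $8,030.66 | $195.87 | $1,068.25 | $7,158.28
3 | $7,158.28 | $195.87 | $1,068.25 | $6,285.90
4 | $6,285.90 | $195.87 | $1,068.25 | $5,413.52
5 | $5,413.52 | $195.87 | $1,068.25 | $4,541.14
6 | $4,541.14 | $195.87 | $1,068.25 | $3,668.76
7 | $3,668.76 | $195.87 | $1,068.25 | $2,796.38
8 | $2,796.38 | $195.87 | $1,068.25 | $1,924.00
9 | $1,924.00 | $195.87 | $1,068.25 | $1,051.62
10 | $1,051.62 | $195.87 | $1,068.25 | $179.24
11 | $179.24 | $195.87 | $375.11 | $0.00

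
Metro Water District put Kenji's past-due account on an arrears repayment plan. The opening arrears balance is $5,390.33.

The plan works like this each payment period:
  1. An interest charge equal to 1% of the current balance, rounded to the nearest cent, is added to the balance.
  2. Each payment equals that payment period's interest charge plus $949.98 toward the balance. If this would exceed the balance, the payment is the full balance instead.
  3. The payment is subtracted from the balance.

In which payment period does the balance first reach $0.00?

Payment period 1: $5,390.33 +$53.90 interest = $5,444.23; pay $1,003.88 → $4,440.35
Payment period 2: $4,440.35 +$44.40 interest = $4,484.75; pay $994.38 → $3,490.37
Payment period 3: $3,490.37 +$34.90 interest = $3,525.27; pay $984.88 → $2,540.39
Payment period 4: $2,540.39 +$25.40 interest = $2,565.79; pay $975.38 → $1,590.41
Payment period 5: $1,590.41 +$15.90 interest = $1,606.31; pay $965.88 → $640.43
Payment period 6: $640.43 +$6.40 interest = $646.83; pay $646.83 → $0.00
Balance reaches $0.00 in payment period 6.

6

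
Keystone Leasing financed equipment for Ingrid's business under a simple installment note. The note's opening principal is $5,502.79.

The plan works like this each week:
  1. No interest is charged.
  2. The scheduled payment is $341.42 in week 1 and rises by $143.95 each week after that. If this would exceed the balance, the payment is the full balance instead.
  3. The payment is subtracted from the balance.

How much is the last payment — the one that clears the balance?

$89.90

Week 1: opening $5,502.79; payment $341.42; balance $5,161.37
Week 2: opening $5,161.37; payment $485.37; balance $4,676.00
Week 3: opening $4,676.00; payment $629.32; balance $4,046.68
Week 4: opening $4,046.68; payment $773.27; balance $3,273.41
Week 5: opening $3,273.41; payment $917.22; balance $2,356.19
Week 6: opening $2,356.19; payment $1,061.17; balance $1,295.02
Week 7: opening $1,295.02; payment $1,205.12; balance $89.90
Week 8: opening $89.90; payment $89.90; balance $0.00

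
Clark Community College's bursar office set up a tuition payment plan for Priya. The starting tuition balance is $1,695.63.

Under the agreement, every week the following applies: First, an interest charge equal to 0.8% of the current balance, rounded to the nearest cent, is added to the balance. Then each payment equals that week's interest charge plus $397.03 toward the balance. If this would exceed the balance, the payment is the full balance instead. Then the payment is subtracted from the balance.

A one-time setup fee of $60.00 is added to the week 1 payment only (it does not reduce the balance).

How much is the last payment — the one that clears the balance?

$108.37

Week 1: opening $1,695.63; interest $13.57 → $1,709.20; payment $410.60 (+ $60.00 fee); balance $1,298.60
Week 2: opening $1,298.60; interest $10.39 → $1,308.99; payment $407.42; balance $901.57
Week 3: opening $901.57; interest $7.21 → $908.78; payment $404.24; balance $504.54
Week 4: opening $504.54; interest $4.04 → $508.58; payment $401.07; balance $107.51
Week 5: opening $107.51; interest $0.86 → $108.37; payment $108.37; balance $0.00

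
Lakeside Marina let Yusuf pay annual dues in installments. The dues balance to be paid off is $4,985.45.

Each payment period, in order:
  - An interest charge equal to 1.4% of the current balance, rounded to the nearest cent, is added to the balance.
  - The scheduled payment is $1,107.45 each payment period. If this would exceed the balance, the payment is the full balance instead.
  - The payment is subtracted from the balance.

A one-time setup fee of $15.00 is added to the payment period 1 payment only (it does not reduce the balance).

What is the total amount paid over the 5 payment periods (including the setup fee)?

Payment period 1: $4,985.45 +$69.80 interest = $5,055.25; pay $1,107.45 (+ $15.00 fee) → $3,947.80
Payment period 2: $3,947.80 +$55.27 interest = $4,003.07; pay $1,107.45 → $2,895.62
Payment period 3: $2,895.62 +$40.54 interest = $2,936.16; pay $1,107.45 → $1,828.71
Payment period 4: $1,828.71 +$25.60 interest = $1,854.31; pay $1,107.45 → $746.86
Payment period 5: $746.86 +$10.46 interest = $757.32; pay $757.32 → $0.00
Total paid: $5,202.12

$5,202.12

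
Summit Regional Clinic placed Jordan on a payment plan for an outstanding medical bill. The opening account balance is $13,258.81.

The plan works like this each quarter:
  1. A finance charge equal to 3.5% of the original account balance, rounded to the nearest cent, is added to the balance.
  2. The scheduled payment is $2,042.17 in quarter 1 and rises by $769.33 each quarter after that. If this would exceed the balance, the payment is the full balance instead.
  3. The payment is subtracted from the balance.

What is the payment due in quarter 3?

Quarter 1: $13,258.81 +$464.06 interest = $13,722.87; pay $2,042.17 → $11,680.70
Quarter 2: $11,680.70 +$464.06 interest = $12,144.76; pay $2,811.50 → $9,333.26
Quarter 3: $9,333.26 +$464.06 interest = $9,797.32; pay $3,580.83 → $6,216.49

$3,580.83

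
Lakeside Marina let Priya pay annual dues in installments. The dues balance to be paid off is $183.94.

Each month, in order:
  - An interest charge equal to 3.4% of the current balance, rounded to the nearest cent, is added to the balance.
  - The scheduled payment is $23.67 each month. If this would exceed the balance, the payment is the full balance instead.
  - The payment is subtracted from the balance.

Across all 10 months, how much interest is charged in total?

$33.31

Month 1: opening $183.94; interest $6.25 → $190.19; payment $23.67; balance $166.52
Month 2: opening $166.52; interest $5.66 → $172.18; payment $23.67; balance $148.51
Month 3: opening $148.51; interest $5.05 → $153.56; payment $23.67; balance $129.89
Month 4: opening $129.89; interest $4.42 → $134.31; payment $23.67; balance $110.64
Month 5: opening $110.64; interest $3.76 → $114.40; payment $23.67; balance $90.73
Month 6: opening $90.73; interest $3.08 → $93.81; payment $23.67; balance $70.14
Month 7: opening $70.14; interest $2.38 → $72.52; payment $23.67; balance $48.85
Month 8: opening $48.85; interest $1.66 → $50.51; payment $23.67; balance $26.84
Month 9: opening $26.84; interest $0.91 → $27.75; payment $23.67; balance $4.08
Month 10: opening $4.08; interest $0.14 → $4.22; payment $4.22; balance $0.00
Total interest: $6.25 + $5.66 + $5.05 + $4.42 + $3.76 + $3.08 + $2.38 + $1.66 + $0.91 + $0.14 = $33.31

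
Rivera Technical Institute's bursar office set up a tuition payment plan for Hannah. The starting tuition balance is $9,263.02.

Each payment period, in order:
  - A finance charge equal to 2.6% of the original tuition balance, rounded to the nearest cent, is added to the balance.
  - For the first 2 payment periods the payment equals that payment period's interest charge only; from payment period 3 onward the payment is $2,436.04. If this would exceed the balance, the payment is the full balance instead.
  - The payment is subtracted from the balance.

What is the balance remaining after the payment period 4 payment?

Payment period 1: $9,263.02 +$240.84 interest = $9,503.86; pay $240.84 → $9,263.02
Payment period 2: $9,263.02 +$240.84 interest = $9,503.86; pay $240.84 → $9,263.02
Payment period 3: $9,263.02 +$240.84 interest = $9,503.86; pay $2,436.04 → $7,067.82
Payment period 4: $7,067.82 +$240.84 interest = $7,308.66; pay $2,436.04 → $4,872.62

$4,872.62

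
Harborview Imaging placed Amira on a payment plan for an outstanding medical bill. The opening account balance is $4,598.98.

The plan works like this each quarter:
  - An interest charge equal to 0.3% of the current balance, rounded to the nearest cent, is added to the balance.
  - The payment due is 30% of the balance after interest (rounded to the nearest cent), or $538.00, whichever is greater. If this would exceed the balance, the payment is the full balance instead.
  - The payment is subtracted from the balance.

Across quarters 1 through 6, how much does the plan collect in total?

$4,638.80

Quarter 1: $4,598.98 +$13.80 interest = $4,612.78; pay $1,383.83 → $3,228.95
Quarter 2: $3,228.95 +$9.69 interest = $3,238.64; pay $971.59 → $2,267.05
Quarter 3: $2,267.05 +$6.80 interest = $2,273.85; pay $682.16 → $1,591.69
Quarter 4: $1,591.69 +$4.78 interest = $1,596.47; pay $538.00 → $1,058.47
Quarter 5: $1,058.47 +$3.18 interest = $1,061.65; pay $538.00 → $523.65
Quarter 6: $523.65 +$1.57 interest = $525.22; pay $525.22 → $0.00
Total paid: $4,638.80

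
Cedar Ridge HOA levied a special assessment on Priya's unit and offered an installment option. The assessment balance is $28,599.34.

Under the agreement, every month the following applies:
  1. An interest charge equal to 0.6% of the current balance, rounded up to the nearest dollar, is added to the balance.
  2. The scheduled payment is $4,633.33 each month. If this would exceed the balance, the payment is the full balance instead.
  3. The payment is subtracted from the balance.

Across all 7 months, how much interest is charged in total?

# | Opening | Interest | Payment | End bal
1 | $28,599.34 | $172.00 | $4,633.33 | $24,138.01
2 | $24,138.01 | $145.00 | $4,633.33 | $19,649.68
3 | $19,649.68 | $118.00 | $4,633.33 | $15,134.35
4 | $15,134.35 | $91.00 | $4,633.33 | $10,592.02
5 | $10,592.02 | $64.00 | $4,633.33 | $6,022.69
6 | $6,022.69 | $37.00 | $4,633.33 | $1,426.36
7 | $1,426.36 | $9.00 | $1,435.36 | $0.00
Total interest: $172.00 + $145.00 + $118.00 + $91.00 + $64.00 + $37.00 + $9.00 = $636.00

$636.00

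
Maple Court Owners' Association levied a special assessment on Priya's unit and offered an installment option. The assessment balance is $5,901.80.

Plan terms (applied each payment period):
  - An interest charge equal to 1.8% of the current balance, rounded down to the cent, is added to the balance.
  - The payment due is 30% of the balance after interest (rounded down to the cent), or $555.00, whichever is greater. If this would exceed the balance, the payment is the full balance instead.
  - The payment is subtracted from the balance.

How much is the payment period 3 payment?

$915.26

Payment period 1: opening $5,901.80; interest $106.23 → $6,008.03; payment $1,802.40; balance $4,205.63
Payment period 2: opening $4,205.63; interest $75.70 → $4,281.33; payment $1,284.39; balance $2,996.94
Payment period 3: opening $2,996.94; interest $53.94 → $3,050.88; payment $915.26; balance $2,135.62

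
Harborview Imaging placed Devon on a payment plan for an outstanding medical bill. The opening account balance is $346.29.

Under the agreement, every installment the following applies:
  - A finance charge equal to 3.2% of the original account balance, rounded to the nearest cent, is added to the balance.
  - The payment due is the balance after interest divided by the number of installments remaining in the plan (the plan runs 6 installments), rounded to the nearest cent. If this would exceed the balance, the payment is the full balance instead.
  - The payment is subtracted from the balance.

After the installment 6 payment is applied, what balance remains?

$0.00

# | Opening | Interest | Payment | End bal
1 | $346.29 | $11.08 | $59.56 | $297.81
2 | $297.81 | $11.08 | $61.78 | $247.11
3 | $247.11 | $11.08 | $64.55 | $193.64
4 | $193.64 | $11.08 | $68.24 | $136.48
5 | $136.48 | $11.08 | $73.78 | $73.78
6 | $73.78 | $11.08 | $84.86 | $0.00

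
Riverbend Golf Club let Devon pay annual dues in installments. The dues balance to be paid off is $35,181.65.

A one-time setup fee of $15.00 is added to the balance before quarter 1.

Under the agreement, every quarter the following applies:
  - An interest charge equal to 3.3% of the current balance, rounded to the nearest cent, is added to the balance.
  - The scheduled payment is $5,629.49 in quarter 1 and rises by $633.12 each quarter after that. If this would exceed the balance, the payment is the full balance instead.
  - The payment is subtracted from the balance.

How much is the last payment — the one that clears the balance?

$4,947.18

Quarter 1: $35,196.65 +$1,161.49 interest = $36,358.14; pay $5,629.49 → $30,728.65
Quarter 2: $30,728.65 +$1,014.05 interest = $31,742.70; pay $6,262.61 → $25,480.09
Quarter 3: $25,480.09 +$840.84 interest = $26,320.93; pay $6,895.73 → $19,425.20
Quarter 4: $19,425.20 +$641.03 interest = $20,066.23; pay $7,528.85 → $12,537.38
Quarter 5: $12,537.38 +$413.73 interest = $12,951.11; pay $8,161.97 → $4,789.14
Quarter 6: $4,789.14 +$158.04 interest = $4,947.18; pay $4,947.18 → $0.00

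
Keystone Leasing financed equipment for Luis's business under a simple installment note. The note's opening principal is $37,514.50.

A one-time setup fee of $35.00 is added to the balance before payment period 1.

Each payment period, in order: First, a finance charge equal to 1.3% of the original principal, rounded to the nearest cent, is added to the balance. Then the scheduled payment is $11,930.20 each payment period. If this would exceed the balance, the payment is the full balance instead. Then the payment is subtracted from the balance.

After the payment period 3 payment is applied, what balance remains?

# | Opening | Interest | Payment | End bal
1 | $37,549.50 | $487.69 | $11,930.20 | $26,106.99
2 | $26,106.99 | $487.69 | $11,930.20 | $14,664.48
3 | $14,664.48 | $487.69 | $11,930.20 | $3,221.97

$3,221.97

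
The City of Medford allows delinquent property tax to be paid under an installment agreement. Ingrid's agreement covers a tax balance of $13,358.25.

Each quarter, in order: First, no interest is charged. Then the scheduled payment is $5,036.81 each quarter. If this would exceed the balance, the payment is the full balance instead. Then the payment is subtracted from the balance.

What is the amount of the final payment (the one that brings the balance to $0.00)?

Quarter 1: opening $13,358.25; payment $5,036.81; balance $8,321.44
Quarter 2: opening $8,321.44; payment $5,036.81; balance $3,284.63
Quarter 3: opening $3,284.63; payment $3,284.63; balance $0.00

$3,284.63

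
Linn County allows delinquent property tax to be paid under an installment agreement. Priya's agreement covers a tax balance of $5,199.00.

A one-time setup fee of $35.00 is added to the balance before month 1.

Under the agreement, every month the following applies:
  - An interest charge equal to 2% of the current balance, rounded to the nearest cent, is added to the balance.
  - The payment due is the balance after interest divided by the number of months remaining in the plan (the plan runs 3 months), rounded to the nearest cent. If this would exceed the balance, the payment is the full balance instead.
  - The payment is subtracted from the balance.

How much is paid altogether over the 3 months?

$5,446.16

Month 1: opening $5,234.00; interest $104.68 → $5,338.68; payment $1,779.56; balance $3,559.12
Month 2: opening $3,559.12; interest $71.18 → $3,630.30; payment $1,815.15; balance $1,815.15
Month 3: opening $1,815.15; interest $36.30 → $1,851.45; payment $1,851.45; balance $0.00
Total paid: $5,446.16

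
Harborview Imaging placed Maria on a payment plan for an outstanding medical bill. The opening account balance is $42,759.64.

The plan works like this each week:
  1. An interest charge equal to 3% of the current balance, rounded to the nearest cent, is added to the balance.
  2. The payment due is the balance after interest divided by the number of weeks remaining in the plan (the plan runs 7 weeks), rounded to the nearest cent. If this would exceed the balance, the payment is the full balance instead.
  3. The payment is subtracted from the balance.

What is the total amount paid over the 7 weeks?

$48,210.50

Week 1: opening $42,759.64; interest $1,282.79 → $44,042.43; payment $6,291.78; balance $37,750.65
Week 2: opening $37,750.65; interest $1,132.52 → $38,883.17; payment $6,480.53; balance $32,402.64
Week 3: opening $32,402.64; interest $972.08 → $33,374.72; payment $6,674.94; balance $26,699.78
Week 4: opening $26,699.78; interest $800.99 → $27,500.77; payment $6,875.19; balance $20,625.58
Week 5: opening $20,625.58; interest $618.77 → $21,244.35; payment $7,081.45; balance $14,162.90
Week 6: opening $14,162.90; interest $424.89 → $14,587.79; payment $7,293.90; balance $7,293.89
Week 7: opening $7,293.89; interest $218.82 → $7,512.71; payment $7,512.71; balance $0.00
Total paid: $48,210.50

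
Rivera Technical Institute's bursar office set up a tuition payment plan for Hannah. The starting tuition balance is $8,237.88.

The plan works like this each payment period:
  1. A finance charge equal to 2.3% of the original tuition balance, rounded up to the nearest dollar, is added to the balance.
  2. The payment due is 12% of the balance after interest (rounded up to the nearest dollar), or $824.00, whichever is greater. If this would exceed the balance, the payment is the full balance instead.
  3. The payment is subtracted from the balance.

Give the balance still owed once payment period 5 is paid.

Payment period 1: opening $8,237.88; interest $190.00 → $8,427.88; payment $1,012.00; balance $7,415.88
Payment period 2: opening $7,415.88; interest $190.00 → $7,605.88; payment $913.00; balance $6,692.88
Payment period 3: opening $6,692.88; interest $190.00 → $6,882.88; payment $826.00; balance $6,056.88
Payment period 4: opening $6,056.88; interest $190.00 → $6,246.88; payment $824.00; balance $5,422.88
Payment period 5: opening $5,422.88; interest $190.00 → $5,612.88; payment $824.00; balance $4,788.88

$4,788.88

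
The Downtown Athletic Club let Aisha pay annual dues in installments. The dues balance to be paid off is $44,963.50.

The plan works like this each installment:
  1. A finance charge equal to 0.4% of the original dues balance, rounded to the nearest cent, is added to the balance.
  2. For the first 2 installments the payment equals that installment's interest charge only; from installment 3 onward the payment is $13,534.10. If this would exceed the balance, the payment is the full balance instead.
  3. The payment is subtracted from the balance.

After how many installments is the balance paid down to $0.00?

# | Opening | Interest | Payment | End bal
1 | $44,963.50 | $179.85 | $179.85 | $44,963.50
2 | $44,963.50 | $179.85 | $179.85 | $44,963.50
3 | $44,963.50 | $179.85 | $13,534.10 | $31,609.25
4 | $31,609.25 | $179.85 | $13,534.10 | $18,255.00
5 | $18,255.00 | $179.85 | $13,534.10 | $4,900.75
6 | $4,900.75 | $179.85 | $5,080.60 | $0.00
Balance reaches $0.00 in installment 6.

6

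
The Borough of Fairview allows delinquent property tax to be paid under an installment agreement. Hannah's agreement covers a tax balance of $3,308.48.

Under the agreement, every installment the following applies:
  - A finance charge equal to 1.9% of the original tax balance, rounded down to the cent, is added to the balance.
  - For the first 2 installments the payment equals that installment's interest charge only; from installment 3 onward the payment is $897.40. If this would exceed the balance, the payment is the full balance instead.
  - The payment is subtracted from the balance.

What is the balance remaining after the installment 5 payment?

Installment 1: $3,308.48 +$62.86 interest = $3,371.34; pay $62.86 → $3,308.48
Installment 2: $3,308.48 +$62.86 interest = $3,371.34; pay $62.86 → $3,308.48
Installment 3: $3,308.48 +$62.86 interest = $3,371.34; pay $897.40 → $2,473.94
Installment 4: $2,473.94 +$62.86 interest = $2,536.80; pay $897.40 → $1,639.40
Installment 5: $1,639.40 +$62.86 interest = $1,702.26; pay $897.40 → $804.86

$804.86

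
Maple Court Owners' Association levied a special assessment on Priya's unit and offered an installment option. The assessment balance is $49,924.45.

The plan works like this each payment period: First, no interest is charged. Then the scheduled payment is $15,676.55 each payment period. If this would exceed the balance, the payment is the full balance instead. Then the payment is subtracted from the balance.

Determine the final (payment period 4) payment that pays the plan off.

Payment period 1: opening $49,924.45; payment $15,676.55; balance $34,247.90
Payment period 2: opening $34,247.90; payment $15,676.55; balance $18,571.35
Payment period 3: opening $18,571.35; payment $15,676.55; balance $2,894.80
Payment period 4: opening $2,894.80; payment $2,894.80; balance $0.00

$2,894.80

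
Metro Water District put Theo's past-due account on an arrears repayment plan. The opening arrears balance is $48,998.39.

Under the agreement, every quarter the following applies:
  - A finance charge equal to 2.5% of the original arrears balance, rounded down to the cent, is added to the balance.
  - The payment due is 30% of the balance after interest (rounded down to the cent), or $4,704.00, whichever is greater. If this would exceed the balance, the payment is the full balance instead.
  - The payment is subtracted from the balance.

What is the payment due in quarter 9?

$1,245.24

# | Opening | Interest | Payment | End bal
1 | $48,998.39 | $1,224.95 | $15,067.00 | $35,156.34
2 | $35,156.34 | $1,224.95 | $10,914.38 | $25,466.91
3 | $25,466.91 | $1,224.95 | $8,007.55 | $18,684.31
4 | $18,684.31 | $1,224.95 | $5,972.77 | $13,936.49
5 | $13,936.49 | $1,224.95 | $4,704.00 | $10,457.44
6 | $10,457.44 | $1,224.95 | $4,704.00 | $6,978.39
7 | $6,978.39 | $1,224.95 | $4,704.00 | $3,499.34
8 | $3,499.34 | $1,224.95 | $4,704.00 | $20.29
9 | $20.29 | $1,224.95 | $1,245.24 | $0.00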